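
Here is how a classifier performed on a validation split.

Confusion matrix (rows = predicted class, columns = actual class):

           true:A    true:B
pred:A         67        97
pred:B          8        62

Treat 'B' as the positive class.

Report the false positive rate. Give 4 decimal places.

FPR = FP/(FP+TN) = 8/(8+67) = 0.1067

0.1067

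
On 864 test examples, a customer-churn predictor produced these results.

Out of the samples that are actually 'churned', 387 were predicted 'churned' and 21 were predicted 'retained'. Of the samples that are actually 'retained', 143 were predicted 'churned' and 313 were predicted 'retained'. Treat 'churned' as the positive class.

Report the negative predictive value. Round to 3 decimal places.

NPV = TN/(TN+FN) = 313/(313+21) = 0.937

0.937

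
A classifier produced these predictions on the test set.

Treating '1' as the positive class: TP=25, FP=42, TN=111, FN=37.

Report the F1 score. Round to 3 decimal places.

0.388

Precision = TP/(TP+FP) = 25/67 = 0.3731
Recall = TP/(TP+FN) = 25/62 = 0.4032
F1 = 2·TP/(2·TP+FP+FN) = 50/129 = 0.388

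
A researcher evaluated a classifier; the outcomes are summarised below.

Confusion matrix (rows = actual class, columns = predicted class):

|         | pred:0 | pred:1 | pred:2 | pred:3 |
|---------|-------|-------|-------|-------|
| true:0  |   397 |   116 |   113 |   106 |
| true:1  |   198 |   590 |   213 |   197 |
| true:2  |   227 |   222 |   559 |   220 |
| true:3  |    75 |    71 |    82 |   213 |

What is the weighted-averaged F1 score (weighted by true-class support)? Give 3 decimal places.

0.496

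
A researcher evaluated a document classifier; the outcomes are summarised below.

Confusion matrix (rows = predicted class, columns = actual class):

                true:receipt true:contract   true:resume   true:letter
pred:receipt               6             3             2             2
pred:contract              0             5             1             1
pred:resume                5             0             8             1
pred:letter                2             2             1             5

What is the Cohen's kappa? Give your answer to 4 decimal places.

Observed agreement pₒ = trace/N = 24/44 = 0.54545
Expected agreement pₑ = Σ (rowᵢ·colᵢ)/N² = (13·13 + 10·7 + 12·14 + 9·10)/44² = 0.25671
κ = (pₒ − pₑ)/(1 − pₑ) = (0.54545 − 0.25671)/(1 − 0.25671) = 0.3885

0.3885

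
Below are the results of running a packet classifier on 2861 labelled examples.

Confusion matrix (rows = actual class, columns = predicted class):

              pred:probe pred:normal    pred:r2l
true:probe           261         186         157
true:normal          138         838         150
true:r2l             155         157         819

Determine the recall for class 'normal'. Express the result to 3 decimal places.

recall = TP/(TP+FN).
normal: TP=838, FN=138+150=288 → 838/1126 = 0.7442

0.744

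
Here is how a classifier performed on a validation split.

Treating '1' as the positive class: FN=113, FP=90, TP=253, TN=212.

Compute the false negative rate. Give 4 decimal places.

FNR = FN/(FN+TP) = 113/(113+253) = 0.3087

0.3087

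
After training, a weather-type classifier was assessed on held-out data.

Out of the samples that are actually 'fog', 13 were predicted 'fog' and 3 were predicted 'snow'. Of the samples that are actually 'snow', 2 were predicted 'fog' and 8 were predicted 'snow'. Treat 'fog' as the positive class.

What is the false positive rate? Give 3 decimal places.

FPR = FP/(FP+TN) = 2/(2+8) = 0.200

0.200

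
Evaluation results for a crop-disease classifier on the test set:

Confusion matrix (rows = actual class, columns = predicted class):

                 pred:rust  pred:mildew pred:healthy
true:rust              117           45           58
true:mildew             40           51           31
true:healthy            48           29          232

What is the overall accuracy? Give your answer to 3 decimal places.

0.614

Accuracy = trace / total = (117+51+232=400) / 651 = 400/651 = 0.614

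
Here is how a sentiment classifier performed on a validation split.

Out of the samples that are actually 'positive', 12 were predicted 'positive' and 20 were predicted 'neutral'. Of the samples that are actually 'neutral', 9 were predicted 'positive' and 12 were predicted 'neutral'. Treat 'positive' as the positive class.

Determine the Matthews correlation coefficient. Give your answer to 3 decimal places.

-0.054

MCC = (TP·TN − FP·FN) / √((TP+FP)(TP+FN)(TN+FP)(TN+FN))
Numerator = 12·12 − 9·20 = -36
Denominator = √(21·32·21·32) = √451584 = 672.0000
MCC = -36 / 672.0000 = -0.054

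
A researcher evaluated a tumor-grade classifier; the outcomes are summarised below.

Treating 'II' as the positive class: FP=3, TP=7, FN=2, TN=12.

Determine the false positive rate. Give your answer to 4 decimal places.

0.2000

FPR = FP/(FP+TN) = 3/(3+12) = 0.2000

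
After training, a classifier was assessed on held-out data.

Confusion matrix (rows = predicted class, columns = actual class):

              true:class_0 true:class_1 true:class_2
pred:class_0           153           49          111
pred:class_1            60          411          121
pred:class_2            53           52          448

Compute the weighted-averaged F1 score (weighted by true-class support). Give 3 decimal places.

0.697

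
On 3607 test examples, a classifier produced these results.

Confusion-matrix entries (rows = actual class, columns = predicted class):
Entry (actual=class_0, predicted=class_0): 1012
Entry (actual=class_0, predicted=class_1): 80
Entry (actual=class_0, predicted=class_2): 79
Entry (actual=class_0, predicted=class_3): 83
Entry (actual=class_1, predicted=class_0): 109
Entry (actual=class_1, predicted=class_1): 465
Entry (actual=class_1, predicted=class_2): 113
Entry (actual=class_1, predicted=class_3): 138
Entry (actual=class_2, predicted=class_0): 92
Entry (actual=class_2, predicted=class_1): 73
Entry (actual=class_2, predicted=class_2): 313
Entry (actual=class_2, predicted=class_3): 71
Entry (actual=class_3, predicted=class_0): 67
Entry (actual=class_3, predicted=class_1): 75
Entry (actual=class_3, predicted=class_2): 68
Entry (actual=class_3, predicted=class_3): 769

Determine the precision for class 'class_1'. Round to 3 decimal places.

Take TP from the diagonal, FP from the rest of the 'class_1' prediction marginal, FN from the rest of the 'class_1' actual marginal.
precision = TP/(TP+FP).
class_1: TP=465, FP=80+73+75=228 → 465/693 = 0.6710

0.671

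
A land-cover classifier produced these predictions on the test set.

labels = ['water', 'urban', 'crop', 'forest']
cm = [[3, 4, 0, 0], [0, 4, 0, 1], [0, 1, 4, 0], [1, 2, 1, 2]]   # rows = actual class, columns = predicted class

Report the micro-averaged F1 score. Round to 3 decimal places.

Micro-averaging pools counts across classes: ΣTP=13, ΣFP=10, ΣFN=10.
Micro-F1 score = 2·TP/(2·TP+FP+FN) on pooled counts = 0.565 (equals overall accuracy in single-label multiclass).

0.565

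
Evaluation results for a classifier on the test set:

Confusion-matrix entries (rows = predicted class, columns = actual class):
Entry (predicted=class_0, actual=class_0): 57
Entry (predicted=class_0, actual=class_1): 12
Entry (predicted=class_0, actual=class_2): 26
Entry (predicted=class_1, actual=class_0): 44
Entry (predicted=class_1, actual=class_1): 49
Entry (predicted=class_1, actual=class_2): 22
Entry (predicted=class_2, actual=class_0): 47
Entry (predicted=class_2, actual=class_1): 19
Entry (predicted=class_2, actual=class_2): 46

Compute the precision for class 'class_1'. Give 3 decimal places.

0.426

precision = TP/(TP+FP).
class_1: TP=49, FP=44+22=66 → 49/115 = 0.4261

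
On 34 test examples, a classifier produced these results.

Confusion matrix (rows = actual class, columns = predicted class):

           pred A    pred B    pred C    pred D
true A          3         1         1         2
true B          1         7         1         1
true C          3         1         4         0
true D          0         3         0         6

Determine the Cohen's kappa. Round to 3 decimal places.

0.445

Observed agreement pₒ = trace/N = 20/34 = 0.5882
Expected agreement pₑ = Σ (rowᵢ·colᵢ)/N² = (7·7 + 10·12 + 8·6 + 9·9)/34² = 0.2578
κ = (pₒ − pₑ)/(1 − pₑ) = (0.5882 − 0.2578)/(1 − 0.2578) = 0.445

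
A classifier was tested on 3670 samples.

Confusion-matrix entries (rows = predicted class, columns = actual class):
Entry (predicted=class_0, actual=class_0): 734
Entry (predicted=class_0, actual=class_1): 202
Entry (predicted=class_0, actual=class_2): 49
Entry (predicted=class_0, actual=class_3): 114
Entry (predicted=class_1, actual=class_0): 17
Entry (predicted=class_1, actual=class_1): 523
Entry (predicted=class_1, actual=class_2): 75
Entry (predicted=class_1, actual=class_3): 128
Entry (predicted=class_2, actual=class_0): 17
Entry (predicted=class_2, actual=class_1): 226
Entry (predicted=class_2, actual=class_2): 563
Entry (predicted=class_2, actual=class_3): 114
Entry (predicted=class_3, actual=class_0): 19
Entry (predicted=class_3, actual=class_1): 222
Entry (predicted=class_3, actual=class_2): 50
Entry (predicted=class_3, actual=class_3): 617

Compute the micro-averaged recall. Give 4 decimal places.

0.6640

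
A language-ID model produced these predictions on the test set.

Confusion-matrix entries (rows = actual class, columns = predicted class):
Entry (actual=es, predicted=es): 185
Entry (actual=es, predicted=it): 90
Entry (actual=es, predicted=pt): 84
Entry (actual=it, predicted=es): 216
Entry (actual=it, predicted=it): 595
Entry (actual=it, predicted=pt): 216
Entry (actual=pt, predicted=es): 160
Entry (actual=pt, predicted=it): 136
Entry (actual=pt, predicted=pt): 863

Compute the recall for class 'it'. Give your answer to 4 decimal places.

0.5794

Treat 'it' as positive and all other classes as negative.
recall = TP/(TP+FN).
it: TP=595, FN=216+216=432 → 595/1027 = 0.57936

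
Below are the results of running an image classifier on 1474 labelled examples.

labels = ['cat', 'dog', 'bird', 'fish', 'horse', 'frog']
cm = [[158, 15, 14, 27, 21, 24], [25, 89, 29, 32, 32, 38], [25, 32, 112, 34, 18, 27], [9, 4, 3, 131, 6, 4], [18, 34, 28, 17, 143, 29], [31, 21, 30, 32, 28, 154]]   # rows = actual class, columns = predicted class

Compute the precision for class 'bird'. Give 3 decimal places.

0.519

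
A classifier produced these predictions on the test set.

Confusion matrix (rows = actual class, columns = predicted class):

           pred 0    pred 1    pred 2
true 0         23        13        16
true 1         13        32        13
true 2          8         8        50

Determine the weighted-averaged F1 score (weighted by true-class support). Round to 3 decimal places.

0.590

Per-class F1 score (2·TP/(2·TP+FP+FN)):
  0: TP=23, FP=13+8=21, FN=13+16=29 → 46/96 = 0.4792
  1: TP=32, FP=13+8=21, FN=13+13=26 → 64/111 = 0.5766
  2: TP=50, FP=16+13=29, FN=8+8=16 → 100/145 = 0.6897
Weighted-F1 score = Σ (supportᵢ/N)·F1 scoreᵢ with N=176: (52/176)·0.4792 + (58/176)·0.5766 + (66/176)·0.6897 = 0.590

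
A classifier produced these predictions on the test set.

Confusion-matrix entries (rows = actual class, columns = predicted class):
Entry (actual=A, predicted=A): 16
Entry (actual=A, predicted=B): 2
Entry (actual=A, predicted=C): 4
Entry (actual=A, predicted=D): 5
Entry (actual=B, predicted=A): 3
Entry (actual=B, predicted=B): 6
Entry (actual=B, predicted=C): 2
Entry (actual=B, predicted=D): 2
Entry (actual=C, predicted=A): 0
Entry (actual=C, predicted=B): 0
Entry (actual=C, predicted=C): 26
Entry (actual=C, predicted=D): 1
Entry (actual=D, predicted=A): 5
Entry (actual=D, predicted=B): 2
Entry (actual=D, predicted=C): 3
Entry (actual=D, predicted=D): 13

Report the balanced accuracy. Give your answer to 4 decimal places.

Balanced accuracy = mean of per-class recall.
  A: recall = 16/27 = 0.59259
  B: recall = 6/13 = 0.46154
  C: recall = 26/27 = 0.96296
  D: recall = 13/23 = 0.56522
Mean = (0.59259 + 0.46154 + 0.96296 + 0.56522) / 4 = 0.6456

0.6456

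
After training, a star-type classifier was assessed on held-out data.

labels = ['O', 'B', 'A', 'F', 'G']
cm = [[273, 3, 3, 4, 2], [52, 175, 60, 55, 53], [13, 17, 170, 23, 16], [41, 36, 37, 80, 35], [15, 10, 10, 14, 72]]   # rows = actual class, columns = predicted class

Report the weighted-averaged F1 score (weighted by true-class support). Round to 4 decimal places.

0.5925

Per-class F1 score (2·TP/(2·TP+FP+FN)):
  O: TP=273, FP=52+13+41+15=121, FN=3+3+4+2=12 → 546/679 = 0.80412
  B: TP=175, FP=3+17+36+10=66, FN=52+60+55+53=220 → 350/636 = 0.55031
  A: TP=170, FP=3+60+37+10=110, FN=13+17+23+16=69 → 340/519 = 0.65511
  F: TP=80, FP=4+55+23+14=96, FN=41+36+37+35=149 → 160/405 = 0.39506
  G: TP=72, FP=2+53+16+35=106, FN=15+10+10+14=49 → 144/299 = 0.48161
Weighted-F1 score = Σ (supportᵢ/N)·F1 scoreᵢ with N=1269: (285/1269)·0.80412 + (395/1269)·0.55031 + (239/1269)·0.65511 + (229/1269)·0.39506 + (121/1269)·0.48161 = 0.5925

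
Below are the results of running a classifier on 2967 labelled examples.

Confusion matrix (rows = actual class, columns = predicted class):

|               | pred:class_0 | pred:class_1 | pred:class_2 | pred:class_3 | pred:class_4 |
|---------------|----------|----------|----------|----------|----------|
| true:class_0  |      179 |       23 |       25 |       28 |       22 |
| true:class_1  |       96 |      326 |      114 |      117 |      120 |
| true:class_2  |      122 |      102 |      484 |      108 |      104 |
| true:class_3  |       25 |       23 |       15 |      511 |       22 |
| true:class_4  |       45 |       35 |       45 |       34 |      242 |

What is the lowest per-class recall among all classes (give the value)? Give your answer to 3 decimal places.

0.422

Per-class recall (TP/(TP+FN)):
  class_0: TP=179, FN=23+25+28+22=98 → 179/277 = 0.6462
  class_1: TP=326, FN=96+114+117+120=447 → 326/773 = 0.4217
  class_2: TP=484, FN=122+102+108+104=436 → 484/920 = 0.5261
  class_3: TP=511, FN=25+23+15+22=85 → 511/596 = 0.8574
  class_4: TP=242, FN=45+35+45+34=159 → 242/401 = 0.6035
Lowest is class 'class_1' with recall = 0.422.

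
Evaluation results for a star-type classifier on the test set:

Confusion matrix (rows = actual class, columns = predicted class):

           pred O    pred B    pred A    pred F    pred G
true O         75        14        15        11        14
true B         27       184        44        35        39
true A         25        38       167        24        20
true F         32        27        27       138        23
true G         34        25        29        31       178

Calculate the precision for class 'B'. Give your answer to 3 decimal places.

Treat 'B' as positive and all other classes as negative.
precision = TP/(TP+FP).
B: TP=184, FP=14+38+27+25=104 → 184/288 = 0.6389

0.639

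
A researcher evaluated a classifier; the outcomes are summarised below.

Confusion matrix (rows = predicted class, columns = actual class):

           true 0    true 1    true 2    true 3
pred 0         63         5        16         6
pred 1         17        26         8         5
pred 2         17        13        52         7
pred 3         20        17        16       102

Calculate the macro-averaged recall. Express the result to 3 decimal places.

Per-class recall (TP/(TP+FN)):
  0: TP=63, FN=17+17+20=54 → 63/117 = 0.5385
  1: TP=26, FN=5+13+17=35 → 26/61 = 0.4262
  2: TP=52, FN=16+8+16=40 → 52/92 = 0.5652
  3: TP=102, FN=6+5+7=18 → 102/120 = 0.8500
Macro-recall = mean = (0.5385 + 0.4262 + 0.5652 + 0.8500) / 4 = 0.595

0.595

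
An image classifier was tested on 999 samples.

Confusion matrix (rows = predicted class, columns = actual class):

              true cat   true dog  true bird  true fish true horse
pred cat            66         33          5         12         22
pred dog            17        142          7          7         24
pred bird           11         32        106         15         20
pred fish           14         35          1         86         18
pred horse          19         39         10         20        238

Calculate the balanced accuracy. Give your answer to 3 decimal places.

0.640

Balanced accuracy = mean of per-class recall.
  cat: recall = 66/127 = 0.5197
  dog: recall = 142/281 = 0.5053
  bird: recall = 106/129 = 0.8217
  fish: recall = 86/140 = 0.6143
  horse: recall = 238/322 = 0.7391
Mean = (0.5197 + 0.5053 + 0.8217 + 0.6143 + 0.7391) / 5 = 0.640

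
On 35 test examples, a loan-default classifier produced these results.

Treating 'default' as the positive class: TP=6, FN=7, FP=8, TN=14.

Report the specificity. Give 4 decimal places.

0.6364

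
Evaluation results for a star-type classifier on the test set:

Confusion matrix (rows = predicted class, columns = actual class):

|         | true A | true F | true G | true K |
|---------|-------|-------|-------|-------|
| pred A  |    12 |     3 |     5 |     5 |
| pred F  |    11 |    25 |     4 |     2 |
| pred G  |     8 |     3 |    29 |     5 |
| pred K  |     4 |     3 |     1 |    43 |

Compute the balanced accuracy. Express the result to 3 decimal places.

0.651

Balanced accuracy = mean of per-class recall.
  A: recall = 12/35 = 0.3429
  F: recall = 25/34 = 0.7353
  G: recall = 29/39 = 0.7436
  K: recall = 43/55 = 0.7818
Mean = (0.3429 + 0.7353 + 0.7436 + 0.7818) / 4 = 0.651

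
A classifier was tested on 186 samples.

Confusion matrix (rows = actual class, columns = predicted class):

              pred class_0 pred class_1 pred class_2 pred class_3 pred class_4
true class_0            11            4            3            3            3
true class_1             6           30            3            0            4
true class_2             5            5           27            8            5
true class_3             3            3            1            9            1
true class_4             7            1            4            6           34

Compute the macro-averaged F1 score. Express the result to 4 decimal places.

0.5619

Per-class F1 score (2·TP/(2·TP+FP+FN)):
  class_0: TP=11, FP=6+5+3+7=21, FN=4+3+3+3=13 → 22/56 = 0.39286
  class_1: TP=30, FP=4+5+3+1=13, FN=6+3+0+4=13 → 60/86 = 0.69767
  class_2: TP=27, FP=3+3+1+4=11, FN=5+5+8+5=23 → 54/88 = 0.61364
  class_3: TP=9, FP=3+0+8+6=17, FN=3+3+1+1=8 → 18/43 = 0.41860
  class_4: TP=34, FP=3+4+5+1=13, FN=7+1+4+6=18 → 68/99 = 0.68687
Macro-F1 score = mean = (0.39286 + 0.69767 + 0.61364 + 0.41860 + 0.68687) / 5 = 0.5619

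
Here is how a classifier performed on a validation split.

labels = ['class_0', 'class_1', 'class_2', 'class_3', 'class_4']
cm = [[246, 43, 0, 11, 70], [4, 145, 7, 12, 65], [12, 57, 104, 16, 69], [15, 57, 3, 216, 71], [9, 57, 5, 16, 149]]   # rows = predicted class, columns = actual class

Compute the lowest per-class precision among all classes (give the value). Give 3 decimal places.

0.403

Per-class precision (TP/(TP+FP)):
  class_0: TP=246, FP=43+0+11+70=124 → 246/370 = 0.6649
  class_1: TP=145, FP=4+7+12+65=88 → 145/233 = 0.6223
  class_2: TP=104, FP=12+57+16+69=154 → 104/258 = 0.4031
  class_3: TP=216, FP=15+57+3+71=146 → 216/362 = 0.5967
  class_4: TP=149, FP=9+57+5+16=87 → 149/236 = 0.6314
Lowest is class 'class_2' with precision = 0.403.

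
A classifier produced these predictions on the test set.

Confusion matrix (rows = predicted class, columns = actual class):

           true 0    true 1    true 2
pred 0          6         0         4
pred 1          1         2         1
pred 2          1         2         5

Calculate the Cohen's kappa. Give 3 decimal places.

0.357

Observed agreement pₒ = trace/N = 13/22 = 0.5909
Expected agreement pₑ = Σ (rowᵢ·colᵢ)/N² = (8·10 + 4·4 + 10·8)/22² = 0.3636
κ = (pₒ − pₑ)/(1 − pₑ) = (0.5909 − 0.3636)/(1 − 0.3636) = 0.357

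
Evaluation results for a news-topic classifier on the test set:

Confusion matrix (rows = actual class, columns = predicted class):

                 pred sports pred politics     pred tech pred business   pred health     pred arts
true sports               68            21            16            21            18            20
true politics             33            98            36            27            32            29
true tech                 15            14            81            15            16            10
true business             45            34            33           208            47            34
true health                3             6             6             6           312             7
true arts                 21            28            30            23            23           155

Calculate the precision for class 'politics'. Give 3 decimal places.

0.488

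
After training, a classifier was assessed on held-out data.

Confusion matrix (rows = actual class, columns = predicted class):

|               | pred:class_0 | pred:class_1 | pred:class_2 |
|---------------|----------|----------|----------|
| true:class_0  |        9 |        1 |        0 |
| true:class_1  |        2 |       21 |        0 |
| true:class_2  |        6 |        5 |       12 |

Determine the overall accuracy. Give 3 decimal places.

0.750

Accuracy = trace / total = (9+21+12=42) / 56 = 42/56 = 0.750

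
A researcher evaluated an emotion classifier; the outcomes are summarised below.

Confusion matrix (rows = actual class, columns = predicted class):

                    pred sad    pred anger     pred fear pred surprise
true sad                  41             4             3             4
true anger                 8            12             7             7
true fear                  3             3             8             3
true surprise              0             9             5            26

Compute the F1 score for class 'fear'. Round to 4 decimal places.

F1 score = 2·TP/(2·TP+FP+FN).
fear: TP=8, FP=3+7+5=15, FN=3+3+3=9 → 16/40 = 0.40000

0.4000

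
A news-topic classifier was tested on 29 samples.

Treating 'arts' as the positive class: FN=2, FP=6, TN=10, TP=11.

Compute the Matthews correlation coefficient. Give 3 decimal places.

MCC = (TP·TN − FP·FN) / √((TP+FP)(TP+FN)(TN+FP)(TN+FN))
Numerator = 11·10 − 6·2 = 98
Denominator = √(17·13·16·12) = √42432 = 205.9903
MCC = 98 / 205.9903 = 0.476

0.476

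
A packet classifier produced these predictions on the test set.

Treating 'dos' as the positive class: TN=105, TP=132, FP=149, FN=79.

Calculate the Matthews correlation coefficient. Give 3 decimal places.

0.040

MCC = (TP·TN − FP·FN) / √((TP+FP)(TP+FN)(TN+FP)(TN+FN))
Numerator = 132·105 − 149·79 = 2089
Denominator = √(281·211·254·184) = √2771024176 = 52640.5184
MCC = 2089 / 52640.5184 = 0.040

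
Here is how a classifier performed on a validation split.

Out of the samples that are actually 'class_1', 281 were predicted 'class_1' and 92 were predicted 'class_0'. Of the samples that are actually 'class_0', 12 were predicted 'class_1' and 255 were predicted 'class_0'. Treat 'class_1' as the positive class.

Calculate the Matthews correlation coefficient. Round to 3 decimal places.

0.701

MCC = (TP·TN − FP·FN) / √((TP+FP)(TP+FN)(TN+FP)(TN+FN))
Numerator = 281·255 − 12·92 = 70551
Denominator = √(293·373·267·347) = √10125516561 = 100625.6258
MCC = 70551 / 100625.6258 = 0.701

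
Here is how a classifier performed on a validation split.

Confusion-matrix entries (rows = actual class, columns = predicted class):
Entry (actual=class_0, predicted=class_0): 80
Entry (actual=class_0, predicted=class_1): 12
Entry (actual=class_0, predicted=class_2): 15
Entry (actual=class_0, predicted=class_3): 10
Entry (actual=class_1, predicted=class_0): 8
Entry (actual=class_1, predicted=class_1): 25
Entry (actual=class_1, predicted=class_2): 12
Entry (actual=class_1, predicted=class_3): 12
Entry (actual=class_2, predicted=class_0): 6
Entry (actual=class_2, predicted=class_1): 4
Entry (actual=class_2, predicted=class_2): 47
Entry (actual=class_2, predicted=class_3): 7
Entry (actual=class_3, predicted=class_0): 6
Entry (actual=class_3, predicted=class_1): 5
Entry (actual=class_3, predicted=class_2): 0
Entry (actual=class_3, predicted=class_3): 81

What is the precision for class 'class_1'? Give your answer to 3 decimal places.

0.543

Take TP from the diagonal, FP from the rest of the 'class_1' prediction marginal, FN from the rest of the 'class_1' actual marginal.
precision = TP/(TP+FP).
class_1: TP=25, FP=12+4+5=21 → 25/46 = 0.5435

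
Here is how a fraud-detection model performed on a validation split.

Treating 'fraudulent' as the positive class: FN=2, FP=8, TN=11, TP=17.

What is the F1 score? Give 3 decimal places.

Precision = TP/(TP+FP) = 17/25 = 0.6800
Recall = TP/(TP+FN) = 17/19 = 0.8947
F1 = 2·TP/(2·TP+FP+FN) = 34/44 = 0.773

0.773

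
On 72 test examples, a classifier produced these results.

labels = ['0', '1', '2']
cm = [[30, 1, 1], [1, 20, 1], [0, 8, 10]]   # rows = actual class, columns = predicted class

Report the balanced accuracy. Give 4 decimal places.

0.8007

Balanced accuracy = mean of per-class recall.
  0: recall = 30/32 = 0.93750
  1: recall = 20/22 = 0.90909
  2: recall = 10/18 = 0.55556
Mean = (0.93750 + 0.90909 + 0.55556) / 3 = 0.8007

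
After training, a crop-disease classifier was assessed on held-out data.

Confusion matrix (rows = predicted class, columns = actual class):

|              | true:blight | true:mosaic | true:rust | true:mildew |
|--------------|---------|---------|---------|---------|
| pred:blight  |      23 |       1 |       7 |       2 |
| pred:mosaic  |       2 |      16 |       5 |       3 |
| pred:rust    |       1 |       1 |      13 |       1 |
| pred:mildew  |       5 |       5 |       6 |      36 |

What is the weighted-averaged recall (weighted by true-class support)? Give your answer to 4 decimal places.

0.6929

Per-class recall (TP/(TP+FN)):
  blight: TP=23, FN=2+1+5=8 → 23/31 = 0.74194
  mosaic: TP=16, FN=1+1+5=7 → 16/23 = 0.69565
  rust: TP=13, FN=7+5+6=18 → 13/31 = 0.41935
  mildew: TP=36, FN=2+3+1=6 → 36/42 = 0.85714
Weighted-recall = Σ (supportᵢ/N)·recallᵢ with N=127: (31/127)·0.74194 + (23/127)·0.69565 + (31/127)·0.41935 + (42/127)·0.85714 = 0.6929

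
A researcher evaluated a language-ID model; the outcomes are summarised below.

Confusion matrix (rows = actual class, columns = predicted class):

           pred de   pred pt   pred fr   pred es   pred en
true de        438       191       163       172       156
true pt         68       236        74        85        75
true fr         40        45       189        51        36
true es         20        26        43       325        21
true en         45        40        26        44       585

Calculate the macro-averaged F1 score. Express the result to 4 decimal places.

0.5392

Per-class F1 score (2·TP/(2·TP+FP+FN)):
  de: TP=438, FP=68+40+20+45=173, FN=191+163+172+156=682 → 876/1731 = 0.50607
  pt: TP=236, FP=191+45+26+40=302, FN=68+74+85+75=302 → 472/1076 = 0.43866
  fr: TP=189, FP=163+74+43+26=306, FN=40+45+51+36=172 → 378/856 = 0.44159
  es: TP=325, FP=172+85+51+44=352, FN=20+26+43+21=110 → 650/1112 = 0.58453
  en: TP=585, FP=156+75+36+21=288, FN=45+40+26+44=155 → 1170/1613 = 0.72536
Macro-F1 score = mean = (0.50607 + 0.43866 + 0.44159 + 0.58453 + 0.72536) / 5 = 0.5392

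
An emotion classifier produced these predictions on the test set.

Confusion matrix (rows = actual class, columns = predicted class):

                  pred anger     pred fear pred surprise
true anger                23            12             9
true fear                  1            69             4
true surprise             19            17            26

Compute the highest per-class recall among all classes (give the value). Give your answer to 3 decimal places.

0.932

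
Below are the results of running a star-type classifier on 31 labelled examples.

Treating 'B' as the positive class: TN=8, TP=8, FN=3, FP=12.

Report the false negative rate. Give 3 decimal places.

FNR = FN/(FN+TP) = 3/(3+8) = 0.273

0.273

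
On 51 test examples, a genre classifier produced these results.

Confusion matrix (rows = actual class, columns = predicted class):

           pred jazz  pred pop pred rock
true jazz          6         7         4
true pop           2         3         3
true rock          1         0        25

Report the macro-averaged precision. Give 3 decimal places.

0.583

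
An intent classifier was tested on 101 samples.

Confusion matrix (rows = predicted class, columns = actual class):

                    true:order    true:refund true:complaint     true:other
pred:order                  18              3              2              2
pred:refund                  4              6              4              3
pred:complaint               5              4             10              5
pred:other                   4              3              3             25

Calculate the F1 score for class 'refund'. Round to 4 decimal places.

Treat 'refund' as positive and all other classes as negative.
F1 score = 2·TP/(2·TP+FP+FN).
refund: TP=6, FP=4+4+3=11, FN=3+4+3=10 → 12/33 = 0.36364

0.3636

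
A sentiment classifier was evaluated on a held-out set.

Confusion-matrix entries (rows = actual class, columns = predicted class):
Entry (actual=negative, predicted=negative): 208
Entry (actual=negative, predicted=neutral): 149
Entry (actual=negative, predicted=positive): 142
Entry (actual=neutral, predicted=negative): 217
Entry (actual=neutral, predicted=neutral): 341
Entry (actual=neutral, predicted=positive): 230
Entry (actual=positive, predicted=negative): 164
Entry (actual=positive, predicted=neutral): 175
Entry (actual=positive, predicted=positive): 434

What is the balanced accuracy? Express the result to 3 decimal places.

0.470

Balanced accuracy = mean of per-class recall.
  negative: recall = 208/499 = 0.4168
  neutral: recall = 341/788 = 0.4327
  positive: recall = 434/773 = 0.5614
Mean = (0.4168 + 0.4327 + 0.5614) / 3 = 0.470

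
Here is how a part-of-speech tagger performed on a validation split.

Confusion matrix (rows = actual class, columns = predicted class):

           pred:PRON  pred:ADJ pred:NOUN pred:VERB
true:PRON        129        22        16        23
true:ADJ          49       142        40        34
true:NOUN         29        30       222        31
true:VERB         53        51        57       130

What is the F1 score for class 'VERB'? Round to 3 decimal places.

0.511

One-vs-rest for 'VERB': TP = diagonal; FP = other classes predicted 'VERB'; FN = 'VERB' predicted as other.
F1 score = 2·TP/(2·TP+FP+FN).
VERB: TP=130, FP=23+34+31=88, FN=53+51+57=161 → 260/509 = 0.5108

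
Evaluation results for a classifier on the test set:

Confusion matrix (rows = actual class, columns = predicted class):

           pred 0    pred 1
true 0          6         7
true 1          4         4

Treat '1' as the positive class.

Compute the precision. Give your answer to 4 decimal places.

Precision = TP/(TP+FP) = 4/(4+7) = 4/11 = 0.3636

0.3636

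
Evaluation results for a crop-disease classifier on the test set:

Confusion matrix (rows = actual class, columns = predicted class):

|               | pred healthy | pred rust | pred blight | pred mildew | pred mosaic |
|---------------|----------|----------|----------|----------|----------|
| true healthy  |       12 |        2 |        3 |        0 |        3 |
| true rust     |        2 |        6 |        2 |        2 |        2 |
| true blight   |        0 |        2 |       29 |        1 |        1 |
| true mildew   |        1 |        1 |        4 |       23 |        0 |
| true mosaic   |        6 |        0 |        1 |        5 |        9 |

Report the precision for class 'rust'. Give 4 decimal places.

0.5455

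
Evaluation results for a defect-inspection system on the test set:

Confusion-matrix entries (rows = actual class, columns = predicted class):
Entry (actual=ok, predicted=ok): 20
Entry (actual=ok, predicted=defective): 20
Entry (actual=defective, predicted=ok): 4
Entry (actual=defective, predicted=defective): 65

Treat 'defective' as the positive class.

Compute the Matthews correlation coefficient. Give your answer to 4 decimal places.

MCC = (TP·TN − FP·FN) / √((TP+FP)(TP+FN)(TN+FP)(TN+FN))
Numerator = 65·20 − 20·4 = 1220
Denominator = √(85·69·40·24) = √5630400 = 2372.8464
MCC = 1220 / 2372.8464 = 0.5142

0.5142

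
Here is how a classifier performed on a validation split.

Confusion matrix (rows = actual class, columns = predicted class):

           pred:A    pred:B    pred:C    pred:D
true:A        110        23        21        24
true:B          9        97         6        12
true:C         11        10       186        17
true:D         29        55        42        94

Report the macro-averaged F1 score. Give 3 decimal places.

Per-class F1 score (2·TP/(2·TP+FP+FN)):
  A: TP=110, FP=9+11+29=49, FN=23+21+24=68 → 220/337 = 0.6528
  B: TP=97, FP=23+10+55=88, FN=9+6+12=27 → 194/309 = 0.6278
  C: TP=186, FP=21+6+42=69, FN=11+10+17=38 → 372/479 = 0.7766
  D: TP=94, FP=24+12+17=53, FN=29+55+42=126 → 188/367 = 0.5123
Macro-F1 score = mean = (0.6528 + 0.6278 + 0.7766 + 0.5123) / 4 = 0.642

0.642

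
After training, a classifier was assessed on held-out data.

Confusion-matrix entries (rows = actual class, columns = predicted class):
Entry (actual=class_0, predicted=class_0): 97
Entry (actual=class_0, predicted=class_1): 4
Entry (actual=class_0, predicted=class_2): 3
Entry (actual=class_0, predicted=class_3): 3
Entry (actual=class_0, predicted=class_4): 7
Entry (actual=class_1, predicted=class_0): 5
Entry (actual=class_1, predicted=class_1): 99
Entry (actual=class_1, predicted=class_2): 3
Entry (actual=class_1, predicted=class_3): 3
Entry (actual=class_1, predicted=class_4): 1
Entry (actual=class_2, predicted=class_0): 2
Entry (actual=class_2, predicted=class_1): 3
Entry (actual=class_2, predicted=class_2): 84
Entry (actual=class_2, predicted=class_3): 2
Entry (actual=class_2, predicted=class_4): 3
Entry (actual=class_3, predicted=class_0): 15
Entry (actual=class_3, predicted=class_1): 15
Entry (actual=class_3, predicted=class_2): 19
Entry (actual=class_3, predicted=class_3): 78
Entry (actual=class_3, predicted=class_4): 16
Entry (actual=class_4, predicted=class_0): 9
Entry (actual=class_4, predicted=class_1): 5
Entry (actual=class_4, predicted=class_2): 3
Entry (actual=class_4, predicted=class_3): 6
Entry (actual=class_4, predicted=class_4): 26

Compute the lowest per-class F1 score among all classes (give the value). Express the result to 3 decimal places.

Per-class F1 score (2·TP/(2·TP+FP+FN)):
  class_0: TP=97, FP=5+2+15+9=31, FN=4+3+3+7=17 → 194/242 = 0.8017
  class_1: TP=99, FP=4+3+15+5=27, FN=5+3+3+1=12 → 198/237 = 0.8354
  class_2: TP=84, FP=3+3+19+3=28, FN=2+3+2+3=10 → 168/206 = 0.8155
  class_3: TP=78, FP=3+3+2+6=14, FN=15+15+19+16=65 → 156/235 = 0.6638
  class_4: TP=26, FP=7+1+3+16=27, FN=9+5+3+6=23 → 52/102 = 0.5098
Lowest is class 'class_4' with F1 score = 0.510.

0.510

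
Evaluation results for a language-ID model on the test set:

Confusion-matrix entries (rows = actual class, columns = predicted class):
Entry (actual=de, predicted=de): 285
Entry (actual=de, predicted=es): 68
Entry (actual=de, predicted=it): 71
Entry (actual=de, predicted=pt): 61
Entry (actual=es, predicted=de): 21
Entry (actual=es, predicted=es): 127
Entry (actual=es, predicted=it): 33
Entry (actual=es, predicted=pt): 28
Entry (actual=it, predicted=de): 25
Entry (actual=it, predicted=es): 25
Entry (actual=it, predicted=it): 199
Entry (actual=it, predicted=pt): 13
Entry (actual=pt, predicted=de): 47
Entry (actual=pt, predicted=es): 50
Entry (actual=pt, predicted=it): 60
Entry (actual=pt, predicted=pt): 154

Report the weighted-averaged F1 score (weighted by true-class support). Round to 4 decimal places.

Per-class F1 score (2·TP/(2·TP+FP+FN)):
  de: TP=285, FP=21+25+47=93, FN=68+71+61=200 → 570/863 = 0.66049
  es: TP=127, FP=68+25+50=143, FN=21+33+28=82 → 254/479 = 0.53027
  it: TP=199, FP=71+33+60=164, FN=25+25+13=63 → 398/625 = 0.63680
  pt: TP=154, FP=61+28+13=102, FN=47+50+60=157 → 308/567 = 0.54321
Weighted-F1 score = Σ (supportᵢ/N)·F1 scoreᵢ with N=1267: (485/1267)·0.66049 + (209/1267)·0.53027 + (262/1267)·0.63680 + (311/1267)·0.54321 = 0.6053

0.6053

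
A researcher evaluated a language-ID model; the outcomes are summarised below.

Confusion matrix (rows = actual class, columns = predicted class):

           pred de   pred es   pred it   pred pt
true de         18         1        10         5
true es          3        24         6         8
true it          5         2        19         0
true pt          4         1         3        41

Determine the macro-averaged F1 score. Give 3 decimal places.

Per-class F1 score (2·TP/(2·TP+FP+FN)):
  de: TP=18, FP=3+5+4=12, FN=1+10+5=16 → 36/64 = 0.5625
  es: TP=24, FP=1+2+1=4, FN=3+6+8=17 → 48/69 = 0.6957
  it: TP=19, FP=10+6+3=19, FN=5+2+0=7 → 38/64 = 0.5938
  pt: TP=41, FP=5+8+0=13, FN=4+1+3=8 → 82/103 = 0.7961
Macro-F1 score = mean = (0.5625 + 0.6957 + 0.5938 + 0.7961) / 4 = 0.662

0.662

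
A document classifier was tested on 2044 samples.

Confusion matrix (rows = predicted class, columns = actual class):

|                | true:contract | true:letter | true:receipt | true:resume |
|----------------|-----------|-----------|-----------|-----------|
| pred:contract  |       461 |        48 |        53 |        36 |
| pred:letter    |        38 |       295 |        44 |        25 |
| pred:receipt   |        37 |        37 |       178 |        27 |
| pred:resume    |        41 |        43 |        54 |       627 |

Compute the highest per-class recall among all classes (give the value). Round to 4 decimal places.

0.8769

Per-class recall (TP/(TP+FN)):
  contract: TP=461, FN=38+37+41=116 → 461/577 = 0.79896
  letter: TP=295, FN=48+37+43=128 → 295/423 = 0.69740
  receipt: TP=178, FN=53+44+54=151 → 178/329 = 0.54103
  resume: TP=627, FN=36+25+27=88 → 627/715 = 0.87692
Highest is class 'resume' with recall = 0.8769.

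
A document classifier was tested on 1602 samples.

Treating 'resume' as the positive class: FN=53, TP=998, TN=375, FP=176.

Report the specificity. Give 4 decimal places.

0.6806

Specificity = TN/(TN+FP) = 375/(375+176) = 0.6806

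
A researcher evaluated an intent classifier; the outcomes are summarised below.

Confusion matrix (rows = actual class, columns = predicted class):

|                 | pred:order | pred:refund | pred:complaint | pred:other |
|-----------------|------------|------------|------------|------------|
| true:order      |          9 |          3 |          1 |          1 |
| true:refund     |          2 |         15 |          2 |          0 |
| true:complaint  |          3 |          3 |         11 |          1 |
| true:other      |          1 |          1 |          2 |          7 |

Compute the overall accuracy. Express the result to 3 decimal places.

0.677

Accuracy = trace / total = (9+15+11+7=42) / 62 = 42/62 = 0.677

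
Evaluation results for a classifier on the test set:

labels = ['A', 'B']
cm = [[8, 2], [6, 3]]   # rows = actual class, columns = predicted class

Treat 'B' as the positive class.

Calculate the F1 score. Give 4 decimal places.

0.4286

Precision = TP/(TP+FP) = 3/5 = 0.6000
Recall = TP/(TP+FN) = 3/9 = 0.3333
F1 = 2·TP/(2·TP+FP+FN) = 6/14 = 0.4286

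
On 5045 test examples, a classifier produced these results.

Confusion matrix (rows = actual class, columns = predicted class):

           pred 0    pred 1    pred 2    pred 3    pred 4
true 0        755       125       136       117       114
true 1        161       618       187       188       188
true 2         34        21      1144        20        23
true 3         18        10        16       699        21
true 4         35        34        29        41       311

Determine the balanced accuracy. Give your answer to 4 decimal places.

0.7186

Balanced accuracy = mean of per-class recall.
  0: recall = 755/1247 = 0.60545
  1: recall = 618/1342 = 0.46051
  2: recall = 1144/1242 = 0.92110
  3: recall = 699/764 = 0.91492
  4: recall = 311/450 = 0.69111
Mean = (0.60545 + 0.46051 + 0.92110 + 0.91492 + 0.69111) / 5 = 0.7186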